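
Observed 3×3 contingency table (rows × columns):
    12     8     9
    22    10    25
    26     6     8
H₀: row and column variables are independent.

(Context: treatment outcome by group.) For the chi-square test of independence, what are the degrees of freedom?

df = (r−1)(c−1) = (3−1)·(3−1) = 4

degrees of freedom = 4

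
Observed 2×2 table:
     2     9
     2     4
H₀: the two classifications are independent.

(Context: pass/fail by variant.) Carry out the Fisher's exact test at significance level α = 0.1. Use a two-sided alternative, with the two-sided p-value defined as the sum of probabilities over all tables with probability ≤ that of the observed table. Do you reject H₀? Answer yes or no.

reject H₀: no

Margins: r₁=11, r₂=6, c₁=4, c₂=13, n=17
p_obs = C(11,2)·C(6,2)/C(17,4); sum pmf over tables with pmf ≤ p_obs
p-value (two-sided) = 0.58403
At α=0.1: p ≥ α → fail to reject H₀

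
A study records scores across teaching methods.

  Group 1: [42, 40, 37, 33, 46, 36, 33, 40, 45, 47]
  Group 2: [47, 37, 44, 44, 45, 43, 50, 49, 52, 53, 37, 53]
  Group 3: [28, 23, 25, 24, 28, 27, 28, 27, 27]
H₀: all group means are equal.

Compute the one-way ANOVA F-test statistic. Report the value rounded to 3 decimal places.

test statistic = 47.629

Group means [39.90, 46.17, 26.33], grand mean 38.387
SSB = Σnᵢ(x̄ᵢ−x̄)² = 2056.788; SSW = ΣΣ(x−x̄ᵢ)² = 604.567
MSB = 2056.788/2 = 1028.3941; MSW = 604.567/28 = 21.5917
F = MSB/MSW = 47.6292
df = (2, 28)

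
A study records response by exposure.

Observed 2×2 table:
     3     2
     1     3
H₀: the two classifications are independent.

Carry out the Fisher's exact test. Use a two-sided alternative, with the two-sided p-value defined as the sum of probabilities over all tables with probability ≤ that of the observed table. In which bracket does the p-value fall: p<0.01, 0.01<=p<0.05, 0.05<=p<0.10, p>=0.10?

p-value bracket: p>=0.10

Margins: r₁=5, r₂=4, c₁=4, c₂=5, n=9
p_obs = C(5,3)·C(4,1)/C(9,4); sum pmf over tables with pmf ≤ p_obs
p-value (two-sided) = 0.52381
→ bracket: p>=0.10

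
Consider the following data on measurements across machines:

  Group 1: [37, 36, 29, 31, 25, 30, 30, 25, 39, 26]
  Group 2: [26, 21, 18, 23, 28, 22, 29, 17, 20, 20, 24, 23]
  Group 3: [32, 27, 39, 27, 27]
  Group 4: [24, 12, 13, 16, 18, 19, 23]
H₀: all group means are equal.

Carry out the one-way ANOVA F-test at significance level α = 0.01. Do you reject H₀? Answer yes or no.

Group means [30.80, 22.58, 30.40, 17.86], grand mean 25.176
SSB = Σnᵢ(x̄ᵢ−x̄)² = 908.367; SSW = ΣΣ(x−x̄ᵢ)² = 618.574
MSB = 908.367/3 = 302.7891; MSW = 618.574/30 = 20.6191
F = MSB/MSW = 14.6849
df = (3, 30)
p-value (upper-tail) = 0.00000
At α=0.01: p < α → reject H₀

reject H₀: yes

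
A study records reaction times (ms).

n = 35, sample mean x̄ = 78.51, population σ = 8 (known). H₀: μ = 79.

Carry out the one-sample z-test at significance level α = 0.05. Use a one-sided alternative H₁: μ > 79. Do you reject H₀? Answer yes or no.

reject H₀: no

SE = σ/√n = 8/√35 = 1.3522
z = (x̄−μ₀)/SE = (78.51−79)/1.3522 = -0.3624
p-value (one-sided, H₁ greater) = 0.64146
At α=0.05: p ≥ α → fail to reject H₀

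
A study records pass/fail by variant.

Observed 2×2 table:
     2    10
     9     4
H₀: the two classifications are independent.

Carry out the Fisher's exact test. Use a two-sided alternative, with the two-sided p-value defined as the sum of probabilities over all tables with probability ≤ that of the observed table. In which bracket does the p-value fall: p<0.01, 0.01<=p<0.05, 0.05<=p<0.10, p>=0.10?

p-value bracket: 0.01<=p<0.05

Margins: r₁=12, r₂=13, c₁=11, c₂=14, n=25
p_obs = C(12,2)·C(13,9)/C(25,11); sum pmf over tables with pmf ≤ p_obs
p-value (two-sided) = 0.01542
→ bracket: 0.01<=p<0.05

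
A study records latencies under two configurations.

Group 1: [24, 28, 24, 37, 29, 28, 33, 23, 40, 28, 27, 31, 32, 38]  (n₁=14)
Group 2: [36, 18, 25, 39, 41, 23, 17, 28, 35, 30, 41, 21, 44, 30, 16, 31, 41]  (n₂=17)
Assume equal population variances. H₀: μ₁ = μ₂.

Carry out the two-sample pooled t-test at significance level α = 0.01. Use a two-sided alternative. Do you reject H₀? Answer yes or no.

x̄₁=30.143, s₁=5.333, n₁=14
x̄₂=30.353, s₂=9.246, n₂=17
s_p² = [13·5.333² + 16·9.246²]/29 = 59.9171
SE = √(s_p²·(1/14+1/17)) = 2.7936
t = (30.143−30.353)/2.7936 = -0.0752
df = 29
p-value (two-sided) = 0.94057
At α=0.01: p ≥ α → fail to reject H₀

reject H₀: no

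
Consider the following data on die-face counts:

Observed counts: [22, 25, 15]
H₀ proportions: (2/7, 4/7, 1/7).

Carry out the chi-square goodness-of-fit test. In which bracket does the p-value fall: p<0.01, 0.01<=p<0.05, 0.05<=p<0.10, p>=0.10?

n = 62; E_i = n·p_i = [17.71, 35.43, 8.86]
χ² = (22−17.71)²/17.71 + (25−35.43)²/35.43 + (15−8.86)²/8.86 = 8.3669
df = 2
p-value (upper-tail) = 0.01525
→ bracket: 0.01<=p<0.05

p-value bracket: 0.01<=p<0.05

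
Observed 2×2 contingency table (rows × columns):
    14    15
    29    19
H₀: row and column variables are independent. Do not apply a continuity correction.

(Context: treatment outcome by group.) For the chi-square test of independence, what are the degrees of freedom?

df = (r−1)(c−1) = (2−1)·(2−1) = 1

degrees of freedom = 1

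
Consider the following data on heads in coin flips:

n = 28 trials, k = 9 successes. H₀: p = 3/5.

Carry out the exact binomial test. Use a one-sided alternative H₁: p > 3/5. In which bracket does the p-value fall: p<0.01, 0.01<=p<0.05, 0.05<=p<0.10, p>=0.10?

Exact binomial: n=28, k=9, p₀=3/5=0.6000
P(X≥9) from Σ C(n,i)·p₀^i·(1−p₀)^(n−i)
p-value (one-sided, H₁ greater) = 0.99924
→ bracket: p>=0.10

p-value bracket: p>=0.10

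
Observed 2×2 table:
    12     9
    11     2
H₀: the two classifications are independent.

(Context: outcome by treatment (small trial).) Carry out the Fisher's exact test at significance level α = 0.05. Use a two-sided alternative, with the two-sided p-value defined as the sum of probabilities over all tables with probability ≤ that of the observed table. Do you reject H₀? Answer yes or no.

reject H₀: no

Margins: r₁=21, r₂=13, c₁=23, c₂=11, n=34
p_obs = C(21,12)·C(13,11)/C(34,23); sum pmf over tables with pmf ≤ p_obs
p-value (two-sided) = 0.13982
At α=0.05: p ≥ α → fail to reject H₀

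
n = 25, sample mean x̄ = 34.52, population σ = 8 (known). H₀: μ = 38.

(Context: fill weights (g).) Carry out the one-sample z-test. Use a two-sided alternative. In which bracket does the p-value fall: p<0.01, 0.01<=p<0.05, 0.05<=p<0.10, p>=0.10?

SE = σ/√n = 8/√25 = 1.6000
z = (x̄−μ₀)/SE = (34.52−38)/1.6000 = -2.1750
p-value (two-sided) = 0.02963
→ bracket: 0.01<=p<0.05

p-value bracket: 0.01<=p<0.05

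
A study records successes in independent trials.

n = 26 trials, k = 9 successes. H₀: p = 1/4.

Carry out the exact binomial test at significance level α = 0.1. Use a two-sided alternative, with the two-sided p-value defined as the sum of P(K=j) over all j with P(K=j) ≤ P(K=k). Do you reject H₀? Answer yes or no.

reject H₀: no

Exact binomial: n=26, k=9, p₀=1/4=0.2500
P(X=j) = C(n,j)·p₀^j·(1−p₀)^(n−j); p = Σ P(X=j) over j with P(X=j) ≤ P(X=9)
p-value (two-sided) = 0.26064
At α=0.1: p ≥ α → fail to reject H₀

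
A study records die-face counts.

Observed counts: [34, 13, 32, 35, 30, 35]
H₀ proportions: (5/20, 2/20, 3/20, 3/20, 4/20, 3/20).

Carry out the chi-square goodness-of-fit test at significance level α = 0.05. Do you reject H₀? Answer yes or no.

n = 179; E_i = n·p_i = [44.75, 17.90, 26.85, 26.85, 35.80, 26.85]
χ² = (34−44.75)²/44.75 + (13−17.90)²/17.90 + (32−26.85)²/26.85 + (35−26.85)²/26.85 + (30−35.80)²/35.80 + (35−26.85)²/26.85 = 10.7989
df = 5
p-value (upper-tail) = 0.05552
At α=0.05: p ≥ α → fail to reject H₀

reject H₀: no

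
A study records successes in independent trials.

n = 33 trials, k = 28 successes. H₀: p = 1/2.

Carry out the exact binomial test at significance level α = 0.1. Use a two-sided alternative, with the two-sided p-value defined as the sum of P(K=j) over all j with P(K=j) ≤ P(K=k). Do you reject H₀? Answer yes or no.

Exact binomial: n=33, k=28, p₀=1/2=0.5000
P(X=j) = C(n,j)·p₀^j·(1−p₀)^(n−j); p = Σ P(X=j) over j with P(X=j) ≤ P(X=28)
p-value (two-sided) = 0.00007
At α=0.1: p < α → reject H₀

reject H₀: yes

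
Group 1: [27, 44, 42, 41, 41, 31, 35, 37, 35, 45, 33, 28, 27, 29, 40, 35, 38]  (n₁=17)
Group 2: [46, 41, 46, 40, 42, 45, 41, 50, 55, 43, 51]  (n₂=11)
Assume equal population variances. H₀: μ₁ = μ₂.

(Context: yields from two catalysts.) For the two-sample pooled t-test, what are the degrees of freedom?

df = n₁ + n₂ − 2 = 17 + 11 − 2 = 26

degrees of freedom = 26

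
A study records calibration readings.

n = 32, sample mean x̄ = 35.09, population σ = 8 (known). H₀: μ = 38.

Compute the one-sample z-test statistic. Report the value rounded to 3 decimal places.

SE = σ/√n = 8/√32 = 1.4142
z = (x̄−μ₀)/SE = (35.09−38)/1.4142 = -2.0577

test statistic = -2.058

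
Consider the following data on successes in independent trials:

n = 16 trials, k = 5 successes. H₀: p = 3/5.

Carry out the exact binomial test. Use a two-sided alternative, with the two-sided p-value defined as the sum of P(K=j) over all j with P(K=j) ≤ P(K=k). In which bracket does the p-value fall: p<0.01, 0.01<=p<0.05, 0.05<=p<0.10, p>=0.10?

p-value bracket: 0.01<=p<0.05

Exact binomial: n=16, k=5, p₀=3/5=0.6000
P(X=j) = C(n,j)·p₀^j·(1−p₀)^(n−j); p = Σ P(X=j) over j with P(X=j) ≤ P(X=5)
p-value (two-sided) = 0.02243
→ bracket: 0.01<=p<0.05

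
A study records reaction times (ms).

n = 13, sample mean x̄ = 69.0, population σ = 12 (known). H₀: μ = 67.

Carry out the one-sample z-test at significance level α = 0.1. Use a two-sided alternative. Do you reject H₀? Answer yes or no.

SE = σ/√n = 12/√13 = 3.3282
z = (x̄−μ₀)/SE = (69.0−67)/3.3282 = 0.6009
p-value (two-sided) = 0.54789
At α=0.1: p ≥ α → fail to reject H₀

reject H₀: no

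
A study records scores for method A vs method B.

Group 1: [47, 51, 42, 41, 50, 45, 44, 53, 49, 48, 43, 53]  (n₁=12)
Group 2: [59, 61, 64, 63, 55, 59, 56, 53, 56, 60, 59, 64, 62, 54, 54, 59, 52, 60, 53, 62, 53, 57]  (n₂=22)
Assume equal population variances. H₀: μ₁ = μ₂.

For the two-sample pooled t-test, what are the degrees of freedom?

degrees of freedom = 32

df = n₁ + n₂ − 2 = 12 + 22 − 2 = 32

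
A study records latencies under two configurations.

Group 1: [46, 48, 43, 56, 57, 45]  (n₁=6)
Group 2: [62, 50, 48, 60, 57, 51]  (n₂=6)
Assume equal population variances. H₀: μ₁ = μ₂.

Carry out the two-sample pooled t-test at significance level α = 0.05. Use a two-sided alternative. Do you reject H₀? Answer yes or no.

reject H₀: no

x̄₁=49.167, s₁=5.913, n₁=6
x̄₂=54.667, s₂=5.785, n₂=6
s_p² = [5·5.913² + 5·5.785²]/10 = 34.2167
SE = √(s_p²·(1/6+1/6)) = 3.3772
t = (49.167−54.667)/3.3772 = -1.6286
df = 10
p-value (two-sided) = 0.13446
At α=0.05: p ≥ α → fail to reject H₀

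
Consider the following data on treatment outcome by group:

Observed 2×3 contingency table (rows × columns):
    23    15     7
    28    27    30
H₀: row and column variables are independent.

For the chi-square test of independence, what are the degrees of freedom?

degrees of freedom = 2

df = (r−1)(c−1) = (2−1)·(3−1) = 2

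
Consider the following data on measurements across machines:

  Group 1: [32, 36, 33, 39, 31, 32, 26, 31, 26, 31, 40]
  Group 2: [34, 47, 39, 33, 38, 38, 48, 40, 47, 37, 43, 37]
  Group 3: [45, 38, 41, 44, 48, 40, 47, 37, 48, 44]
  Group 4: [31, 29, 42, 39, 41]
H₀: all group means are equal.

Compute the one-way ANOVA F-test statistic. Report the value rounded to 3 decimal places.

Group means [32.45, 40.08, 43.20, 36.40], grand mean 38.211
SSB = Σnᵢ(x̄ᵢ−x̄)² = 671.872; SSW = ΣΣ(x−x̄ᵢ)² = 774.444
MSB = 671.872/3 = 223.9573; MSW = 774.444/34 = 22.7778
F = MSB/MSW = 9.8323
df = (3, 34)

test statistic = 9.832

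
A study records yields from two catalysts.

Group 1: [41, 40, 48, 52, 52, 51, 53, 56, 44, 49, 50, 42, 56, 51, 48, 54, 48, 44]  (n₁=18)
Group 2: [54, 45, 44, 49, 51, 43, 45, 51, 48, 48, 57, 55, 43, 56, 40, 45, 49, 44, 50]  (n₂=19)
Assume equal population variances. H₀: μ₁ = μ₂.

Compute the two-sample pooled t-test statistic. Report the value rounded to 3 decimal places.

x̄₁=48.833, s₁=4.926, n₁=18
x̄₂=48.263, s₂=4.863, n₂=19
s_p² = [17·4.926² + 18·4.863²]/35 = 23.9481
SE = √(s_p²·(1/18+1/19)) = 1.6096
t = (48.833−48.263)/1.6096 = 0.3542
df = 35

test statistic = 0.354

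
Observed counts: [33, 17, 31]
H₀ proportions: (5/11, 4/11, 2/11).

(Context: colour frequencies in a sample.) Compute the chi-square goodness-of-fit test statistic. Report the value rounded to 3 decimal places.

n = 81; E_i = n·p_i = [36.82, 29.45, 14.73]
χ² = (33−36.82)²/36.82 + (17−29.45)²/29.45 + (31−14.73)²/14.73 = 23.6426
df = 2

test statistic = 23.643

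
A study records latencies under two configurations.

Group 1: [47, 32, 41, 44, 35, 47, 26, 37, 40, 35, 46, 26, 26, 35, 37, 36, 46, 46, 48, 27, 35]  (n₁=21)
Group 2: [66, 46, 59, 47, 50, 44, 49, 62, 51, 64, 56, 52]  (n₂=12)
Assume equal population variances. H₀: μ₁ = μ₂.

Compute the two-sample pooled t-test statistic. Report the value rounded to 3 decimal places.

x̄₁=37.714, s₁=7.524, n₁=21
x̄₂=53.833, s₂=7.408, n₂=12
s_p² = [20·7.524² + 11·7.408²]/31 = 55.9985
SE = √(s_p²·(1/21+1/12)) = 2.7080
t = (37.714−53.833)/2.7080 = -5.9524
df = 31

test statistic = -5.952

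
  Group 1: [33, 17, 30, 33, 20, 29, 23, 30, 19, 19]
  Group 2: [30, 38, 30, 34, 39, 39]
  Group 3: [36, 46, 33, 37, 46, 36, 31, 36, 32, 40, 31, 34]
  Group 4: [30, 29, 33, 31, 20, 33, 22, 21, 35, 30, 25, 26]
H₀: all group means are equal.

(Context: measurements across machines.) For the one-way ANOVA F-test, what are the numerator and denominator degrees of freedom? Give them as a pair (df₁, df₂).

degrees of freedom = [3, 36]

k = 4 groups, N = 40 total
df = (k−1, N−k) = (4−1, 40−4) = (3, 36)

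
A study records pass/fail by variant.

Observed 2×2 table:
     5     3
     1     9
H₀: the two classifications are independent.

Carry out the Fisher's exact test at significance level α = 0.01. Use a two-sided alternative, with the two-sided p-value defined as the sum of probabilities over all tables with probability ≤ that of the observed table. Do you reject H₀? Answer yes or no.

Margins: r₁=8, r₂=10, c₁=6, c₂=12, n=18
p_obs = C(8,5)·C(10,1)/C(18,6); sum pmf over tables with pmf ≤ p_obs
p-value (two-sided) = 0.04299
At α=0.01: p ≥ α → fail to reject H₀

reject H₀: no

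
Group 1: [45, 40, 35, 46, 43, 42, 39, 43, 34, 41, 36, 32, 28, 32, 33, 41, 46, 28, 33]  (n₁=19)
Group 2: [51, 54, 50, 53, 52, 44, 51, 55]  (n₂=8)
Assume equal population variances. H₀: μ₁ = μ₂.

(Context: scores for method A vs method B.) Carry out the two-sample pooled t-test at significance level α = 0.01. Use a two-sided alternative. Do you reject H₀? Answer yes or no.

x̄₁=37.737, s₁=5.848, n₁=19
x̄₂=51.250, s₂=3.370, n₂=8
s_p² = [18·5.848² + 7·3.370²]/25 = 27.8074
SE = √(s_p²·(1/19+1/8)) = 2.2225
t = (37.737−51.250)/2.2225 = -6.0802
df = 25
p-value (two-sided) = 0.00000
At α=0.01: p < α → reject H₀

reject H₀: yes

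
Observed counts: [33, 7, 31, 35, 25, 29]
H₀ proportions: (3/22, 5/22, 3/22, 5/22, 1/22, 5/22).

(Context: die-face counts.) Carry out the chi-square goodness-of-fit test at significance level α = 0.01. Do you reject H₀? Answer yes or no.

n = 160; E_i = n·p_i = [21.82, 36.36, 21.82, 36.36, 7.27, 36.36]
χ² = (33−21.82)²/21.82 + (7−36.36)²/36.36 + (31−21.82)²/21.82 + (35−36.36)²/36.36 + (25−7.27)²/7.27 + (29−36.36)²/36.36 = 78.0583
df = 5
p-value (upper-tail) = 0.00000
At α=0.01: p < α → reject H₀

reject H₀: yes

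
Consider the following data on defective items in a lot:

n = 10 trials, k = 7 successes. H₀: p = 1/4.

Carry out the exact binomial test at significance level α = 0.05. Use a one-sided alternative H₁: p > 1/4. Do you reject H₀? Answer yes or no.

Exact binomial: n=10, k=7, p₀=1/4=0.2500
P(X≥7) from Σ C(n,i)·p₀^i·(1−p₀)^(n−i)
p-value (one-sided, H₁ greater) = 0.00351
At α=0.05: p < α → reject H₀

reject H₀: yes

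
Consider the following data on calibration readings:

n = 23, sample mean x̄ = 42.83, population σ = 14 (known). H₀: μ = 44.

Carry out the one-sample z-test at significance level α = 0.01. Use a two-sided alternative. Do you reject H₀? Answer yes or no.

SE = σ/√n = 14/√23 = 2.9192
z = (x̄−μ₀)/SE = (42.83−44)/2.9192 = -0.4008
p-value (two-sided) = 0.68857
At α=0.01: p ≥ α → fail to reject H₀

reject H₀: no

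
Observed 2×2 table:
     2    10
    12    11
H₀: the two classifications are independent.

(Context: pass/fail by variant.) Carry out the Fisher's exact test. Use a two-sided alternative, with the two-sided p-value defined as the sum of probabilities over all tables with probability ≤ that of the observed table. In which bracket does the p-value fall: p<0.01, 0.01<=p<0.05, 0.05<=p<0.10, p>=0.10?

p-value bracket: 0.05<=p<0.10

Margins: r₁=12, r₂=23, c₁=14, c₂=21, n=35
p_obs = C(12,2)·C(23,12)/C(35,14); sum pmf over tables with pmf ≤ p_obs
p-value (two-sided) = 0.06973
→ bracket: 0.05<=p<0.10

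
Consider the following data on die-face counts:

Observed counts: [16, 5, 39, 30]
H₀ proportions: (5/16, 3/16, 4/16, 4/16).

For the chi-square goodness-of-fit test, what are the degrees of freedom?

df = k − 1 = 4 − 1 = 3

degrees of freedom = 3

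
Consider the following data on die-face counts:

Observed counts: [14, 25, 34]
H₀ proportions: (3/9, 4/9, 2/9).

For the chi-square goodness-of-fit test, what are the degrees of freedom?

degrees of freedom = 2

df = k − 1 = 3 − 1 = 2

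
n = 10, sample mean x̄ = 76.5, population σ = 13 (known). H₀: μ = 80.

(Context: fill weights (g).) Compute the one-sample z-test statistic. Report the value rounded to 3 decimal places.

SE = σ/√n = 13/√10 = 4.1110
z = (x̄−μ₀)/SE = (76.5−80)/4.1110 = -0.8514

test statistic = -0.851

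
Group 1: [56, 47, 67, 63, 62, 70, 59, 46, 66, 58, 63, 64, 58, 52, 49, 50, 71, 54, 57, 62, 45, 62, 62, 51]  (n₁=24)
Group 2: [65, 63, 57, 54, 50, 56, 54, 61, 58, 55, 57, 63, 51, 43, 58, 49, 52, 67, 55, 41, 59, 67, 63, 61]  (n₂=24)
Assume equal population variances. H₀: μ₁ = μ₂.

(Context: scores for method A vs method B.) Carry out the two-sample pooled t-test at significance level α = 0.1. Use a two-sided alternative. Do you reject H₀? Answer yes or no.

reject H₀: no

x̄₁=58.083, s₁=7.500, n₁=24
x̄₂=56.625, s₂=6.788, n₂=24
s_p² = [23·7.500² + 23·6.788²]/46 = 51.1621
SE = √(s_p²·(1/24+1/24)) = 2.0648
t = (58.083−56.625)/2.0648 = 0.7063
df = 46
p-value (two-sided) = 0.48358
At α=0.1: p ≥ α → fail to reject H₀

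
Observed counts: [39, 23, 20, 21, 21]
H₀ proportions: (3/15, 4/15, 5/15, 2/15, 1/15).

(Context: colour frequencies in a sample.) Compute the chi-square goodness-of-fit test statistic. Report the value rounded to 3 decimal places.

test statistic = 43.026

n = 124; E_i = n·p_i = [24.80, 33.07, 41.33, 16.53, 8.27]
χ² = (39−24.80)²/24.80 + (23−33.07)²/33.07 + (20−41.33)²/41.33 + (21−16.53)²/16.53 + (21−8.27)²/8.27 = 43.0262
df = 4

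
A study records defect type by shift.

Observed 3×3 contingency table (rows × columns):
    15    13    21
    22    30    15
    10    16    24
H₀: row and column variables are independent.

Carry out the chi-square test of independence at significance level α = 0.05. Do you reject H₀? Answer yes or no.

reject H₀: yes

Row totals [49, 67, 50], col totals [47, 59, 60], n=166
χ² = (15−13.87)²/13.87 + (13−17.42)²/17.42 + (21−17.71)²/17.71 + (22−18.97)²/18.97 + (30−23.81)²/23.81 + (15−24.22)²/24.22 + (10−14.16)²/14.16 + (16−17.77)²/17.77 + (24−18.07)²/18.07 = 10.7624
df = 4
p-value (upper-tail) = 0.02937
At α=0.05: p < α → reject H₀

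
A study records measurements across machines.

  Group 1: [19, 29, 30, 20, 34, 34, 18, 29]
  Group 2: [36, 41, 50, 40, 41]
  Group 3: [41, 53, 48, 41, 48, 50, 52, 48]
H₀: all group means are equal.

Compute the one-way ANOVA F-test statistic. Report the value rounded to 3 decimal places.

test statistic = 29.845

Group means [26.62, 41.60, 47.62], grand mean 38.190
SSB = Σnᵢ(x̄ᵢ−x̄)² = 1840.288; SSW = ΣΣ(x−x̄ᵢ)² = 554.950
MSB = 1840.288/2 = 920.1440; MSW = 554.950/18 = 30.8306
F = MSB/MSW = 29.8452
df = (2, 18)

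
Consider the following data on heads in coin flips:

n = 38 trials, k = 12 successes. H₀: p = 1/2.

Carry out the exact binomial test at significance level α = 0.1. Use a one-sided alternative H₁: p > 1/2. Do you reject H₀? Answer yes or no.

reject H₀: no

Exact binomial: n=38, k=12, p₀=1/2=0.5000
P(X≥12) from Σ C(n,i)·p₀^i·(1−p₀)^(n−i)
p-value (one-sided, H₁ greater) = 0.99307
At α=0.1: p ≥ α → fail to reject H₀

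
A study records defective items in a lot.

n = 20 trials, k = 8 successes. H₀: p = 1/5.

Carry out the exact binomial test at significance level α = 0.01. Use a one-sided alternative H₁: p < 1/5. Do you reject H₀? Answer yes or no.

reject H₀: no

Exact binomial: n=20, k=8, p₀=1/5=0.2000
P(X≤8) from Σ C(n,i)·p₀^i·(1−p₀)^(n−i)
p-value (one-sided, H₁ less) = 0.99002
At α=0.01: p ≥ α → fail to reject H₀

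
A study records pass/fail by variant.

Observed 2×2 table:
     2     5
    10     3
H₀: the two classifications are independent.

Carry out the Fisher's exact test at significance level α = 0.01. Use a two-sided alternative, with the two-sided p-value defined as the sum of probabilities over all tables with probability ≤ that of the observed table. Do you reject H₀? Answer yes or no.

Margins: r₁=7, r₂=13, c₁=12, c₂=8, n=20
p_obs = C(7,2)·C(13,10)/C(20,12); sum pmf over tables with pmf ≤ p_obs
p-value (two-sided) = 0.06233
At α=0.01: p ≥ α → fail to reject H₀

reject H₀: no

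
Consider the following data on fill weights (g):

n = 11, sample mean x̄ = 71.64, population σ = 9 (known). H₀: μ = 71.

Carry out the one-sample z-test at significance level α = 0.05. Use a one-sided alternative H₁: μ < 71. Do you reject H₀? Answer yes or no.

SE = σ/√n = 9/√11 = 2.7136
z = (x̄−μ₀)/SE = (71.64−71)/2.7136 = 0.2358
p-value (one-sided, H₁ less) = 0.59323
At α=0.05: p ≥ α → fail to reject H₀

reject H₀: no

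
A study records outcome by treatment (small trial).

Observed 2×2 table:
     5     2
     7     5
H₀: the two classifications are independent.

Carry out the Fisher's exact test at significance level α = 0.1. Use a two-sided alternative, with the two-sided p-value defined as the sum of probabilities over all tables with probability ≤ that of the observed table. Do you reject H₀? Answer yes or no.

Margins: r₁=7, r₂=12, c₁=12, c₂=7, n=19
p_obs = C(7,5)·C(12,7)/C(19,12); sum pmf over tables with pmf ≤ p_obs
p-value (two-sided) = 0.65617
At α=0.1: p ≥ α → fail to reject H₀

reject H₀: no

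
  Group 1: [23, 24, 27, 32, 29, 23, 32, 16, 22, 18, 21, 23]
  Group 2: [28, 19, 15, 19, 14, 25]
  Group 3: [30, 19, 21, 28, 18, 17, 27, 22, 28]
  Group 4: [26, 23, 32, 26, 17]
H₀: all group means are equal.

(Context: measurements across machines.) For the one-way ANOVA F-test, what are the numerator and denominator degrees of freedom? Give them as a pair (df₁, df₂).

degrees of freedom = [3, 28]

k = 4 groups, N = 32 total
df = (k−1, N−k) = (4−1, 32−4) = (3, 28)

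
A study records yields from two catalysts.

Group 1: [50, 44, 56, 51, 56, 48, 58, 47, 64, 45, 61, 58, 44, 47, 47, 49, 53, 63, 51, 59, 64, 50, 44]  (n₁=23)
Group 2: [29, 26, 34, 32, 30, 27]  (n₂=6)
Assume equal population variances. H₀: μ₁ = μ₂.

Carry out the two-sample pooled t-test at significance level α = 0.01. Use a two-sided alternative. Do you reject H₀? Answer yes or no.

x̄₁=52.565, s₁=6.700, n₁=23
x̄₂=29.667, s₂=3.011, n₂=6
s_p² = [22·6.700² + 5·3.011²]/27 = 38.2587
SE = √(s_p²·(1/23+1/6)) = 2.8355
t = (52.565−29.667)/2.8355 = 8.0758
df = 27
p-value (two-sided) = 0.00000
At α=0.01: p < α → reject H₀

reject H₀: yes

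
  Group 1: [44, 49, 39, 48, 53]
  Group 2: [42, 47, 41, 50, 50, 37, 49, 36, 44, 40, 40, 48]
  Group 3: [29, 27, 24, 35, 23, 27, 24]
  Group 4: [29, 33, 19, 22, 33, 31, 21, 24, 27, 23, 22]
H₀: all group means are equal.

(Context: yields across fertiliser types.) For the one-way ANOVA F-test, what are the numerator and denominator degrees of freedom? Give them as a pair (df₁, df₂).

degrees of freedom = [3, 31]

k = 4 groups, N = 35 total
df = (k−1, N−k) = (4−1, 35−4) = (3, 31)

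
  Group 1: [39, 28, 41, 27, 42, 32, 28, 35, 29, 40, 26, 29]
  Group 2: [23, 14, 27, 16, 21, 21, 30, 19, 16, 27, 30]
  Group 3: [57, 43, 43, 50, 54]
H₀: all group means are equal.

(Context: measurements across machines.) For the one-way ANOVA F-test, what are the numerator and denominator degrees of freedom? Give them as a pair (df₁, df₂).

degrees of freedom = [2, 25]

k = 3 groups, N = 28 total
df = (k−1, N−k) = (3−1, 28−3) = (2, 25)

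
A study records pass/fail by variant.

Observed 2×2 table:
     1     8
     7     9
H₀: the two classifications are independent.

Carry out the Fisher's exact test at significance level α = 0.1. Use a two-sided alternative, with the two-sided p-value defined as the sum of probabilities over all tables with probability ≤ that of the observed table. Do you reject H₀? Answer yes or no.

Margins: r₁=9, r₂=16, c₁=8, c₂=17, n=25
p_obs = C(9,1)·C(16,7)/C(25,8); sum pmf over tables with pmf ≤ p_obs
p-value (two-sided) = 0.18219
At α=0.1: p ≥ α → fail to reject H₀

reject H₀: no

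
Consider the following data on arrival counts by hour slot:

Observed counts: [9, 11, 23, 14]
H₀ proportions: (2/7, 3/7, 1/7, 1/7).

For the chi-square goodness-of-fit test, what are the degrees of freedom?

df = k − 1 = 4 − 1 = 3

degrees of freedom = 3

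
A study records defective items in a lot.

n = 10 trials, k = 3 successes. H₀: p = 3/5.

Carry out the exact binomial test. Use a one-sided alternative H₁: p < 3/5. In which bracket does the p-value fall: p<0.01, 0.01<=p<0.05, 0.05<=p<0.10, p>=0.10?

p-value bracket: 0.05<=p<0.10

Exact binomial: n=10, k=3, p₀=3/5=0.6000
P(X≤3) from Σ C(n,i)·p₀^i·(1−p₀)^(n−i)
p-value (one-sided, H₁ less) = 0.05476
→ bracket: 0.05<=p<0.10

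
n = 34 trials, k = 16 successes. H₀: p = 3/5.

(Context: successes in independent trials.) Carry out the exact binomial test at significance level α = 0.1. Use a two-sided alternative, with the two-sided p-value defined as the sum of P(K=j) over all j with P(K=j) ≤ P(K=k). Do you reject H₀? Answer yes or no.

reject H₀: no

Exact binomial: n=34, k=16, p₀=3/5=0.6000
P(X=j) = C(n,j)·p₀^j·(1−p₀)^(n−j); p = Σ P(X=j) over j with P(X=j) ≤ P(X=16)
p-value (two-sided) = 0.16033
At α=0.1: p ≥ α → fail to reject H₀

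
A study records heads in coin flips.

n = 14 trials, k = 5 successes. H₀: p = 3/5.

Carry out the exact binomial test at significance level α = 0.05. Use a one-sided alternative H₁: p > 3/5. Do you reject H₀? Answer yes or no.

Exact binomial: n=14, k=5, p₀=3/5=0.6000
P(X≥5) from Σ C(n,i)·p₀^i·(1−p₀)^(n−i)
p-value (one-sided, H₁ greater) = 0.98249
At α=0.05: p ≥ α → fail to reject H₀

reject H₀: no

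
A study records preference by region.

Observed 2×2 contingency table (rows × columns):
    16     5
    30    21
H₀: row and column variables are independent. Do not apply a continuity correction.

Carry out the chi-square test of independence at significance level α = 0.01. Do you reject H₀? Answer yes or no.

Row totals [21, 51], col totals [46, 26], n=72
χ² = (16−13.42)²/13.42 + (5−7.58)²/7.58 + (30−32.58)²/32.58 + (21−18.42)²/18.42 = 1.9446
df = 1
p-value (upper-tail) = 0.16317
At α=0.01: p ≥ α → fail to reject H₀

reject H₀: no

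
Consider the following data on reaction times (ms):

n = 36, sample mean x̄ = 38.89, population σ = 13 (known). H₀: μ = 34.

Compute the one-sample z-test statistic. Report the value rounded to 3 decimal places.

test statistic = 2.257

SE = σ/√n = 13/√36 = 2.1667
z = (x̄−μ₀)/SE = (38.89−34)/2.1667 = 2.2569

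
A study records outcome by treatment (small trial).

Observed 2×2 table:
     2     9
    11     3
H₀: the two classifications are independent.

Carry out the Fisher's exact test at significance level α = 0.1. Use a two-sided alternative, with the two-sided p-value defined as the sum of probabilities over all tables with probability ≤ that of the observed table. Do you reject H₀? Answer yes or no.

Margins: r₁=11, r₂=14, c₁=13, c₂=12, n=25
p_obs = C(11,2)·C(14,11)/C(25,13); sum pmf over tables with pmf ≤ p_obs
p-value (two-sided) = 0.00483
At α=0.1: p < α → reject H₀

reject H₀: yes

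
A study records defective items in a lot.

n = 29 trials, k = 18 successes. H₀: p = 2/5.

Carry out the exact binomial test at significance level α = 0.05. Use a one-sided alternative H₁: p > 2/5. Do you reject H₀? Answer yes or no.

reject H₀: yes

Exact binomial: n=29, k=18, p₀=2/5=0.4000
P(X≥18) from Σ C(n,i)·p₀^i·(1−p₀)^(n−i)
p-value (one-sided, H₁ greater) = 0.01348
At α=0.05: p < α → reject H₀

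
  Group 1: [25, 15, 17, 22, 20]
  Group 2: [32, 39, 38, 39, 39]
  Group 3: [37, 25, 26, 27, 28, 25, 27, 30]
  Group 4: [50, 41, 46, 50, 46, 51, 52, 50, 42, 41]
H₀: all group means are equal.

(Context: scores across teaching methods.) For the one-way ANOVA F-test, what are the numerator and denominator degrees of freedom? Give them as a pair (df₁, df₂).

degrees of freedom = [3, 24]

k = 4 groups, N = 28 total
df = (k−1, N−k) = (4−1, 28−4) = (3, 24)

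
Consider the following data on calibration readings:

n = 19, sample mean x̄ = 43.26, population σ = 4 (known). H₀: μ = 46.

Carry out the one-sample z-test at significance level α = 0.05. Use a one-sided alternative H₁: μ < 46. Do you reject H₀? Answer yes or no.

SE = σ/√n = 4/√19 = 0.9177
z = (x̄−μ₀)/SE = (43.26−46)/0.9177 = -2.9858
p-value (one-sided, H₁ less) = 0.00141
At α=0.05: p < α → reject H₀

reject H₀: yes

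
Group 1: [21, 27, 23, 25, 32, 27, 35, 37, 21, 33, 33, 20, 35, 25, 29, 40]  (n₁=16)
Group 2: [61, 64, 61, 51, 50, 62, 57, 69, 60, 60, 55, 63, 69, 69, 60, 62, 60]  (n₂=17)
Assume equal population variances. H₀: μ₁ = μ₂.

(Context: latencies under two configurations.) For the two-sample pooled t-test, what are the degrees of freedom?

degrees of freedom = 31

df = n₁ + n₂ − 2 = 16 + 17 − 2 = 31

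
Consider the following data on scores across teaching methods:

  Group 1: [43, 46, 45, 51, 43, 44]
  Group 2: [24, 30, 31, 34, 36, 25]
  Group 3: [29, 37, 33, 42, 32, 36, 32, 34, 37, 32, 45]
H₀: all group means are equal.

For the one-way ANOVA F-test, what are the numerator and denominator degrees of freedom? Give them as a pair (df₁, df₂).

degrees of freedom = [2, 20]

k = 3 groups, N = 23 total
df = (k−1, N−k) = (3−1, 23−3) = (2, 20)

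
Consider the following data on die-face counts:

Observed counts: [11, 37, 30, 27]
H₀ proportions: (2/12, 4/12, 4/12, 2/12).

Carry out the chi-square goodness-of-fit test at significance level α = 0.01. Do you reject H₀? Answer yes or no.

n = 105; E_i = n·p_i = [17.50, 35.00, 35.00, 17.50]
χ² = (11−17.50)²/17.50 + (37−35.00)²/35.00 + (30−35.00)²/35.00 + (27−17.50)²/17.50 = 8.4000
df = 3
p-value (upper-tail) = 0.03843
At α=0.01: p ≥ α → fail to reject H₀

reject H₀: no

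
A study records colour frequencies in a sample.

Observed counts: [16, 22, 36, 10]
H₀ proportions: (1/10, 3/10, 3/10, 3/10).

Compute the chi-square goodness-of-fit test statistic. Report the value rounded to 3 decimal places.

test statistic = 21.079

n = 84; E_i = n·p_i = [8.40, 25.20, 25.20, 25.20]
χ² = (16−8.40)²/8.40 + (22−25.20)²/25.20 + (36−25.20)²/25.20 + (10−25.20)²/25.20 = 21.0794
df = 3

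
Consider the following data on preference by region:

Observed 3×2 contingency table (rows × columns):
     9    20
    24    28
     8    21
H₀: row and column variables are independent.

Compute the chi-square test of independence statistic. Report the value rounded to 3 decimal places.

test statistic = 3.401

Row totals [29, 52, 29], col totals [41, 69], n=110
χ² = (9−10.81)²/10.81 + (20−18.19)²/18.19 + (24−19.38)²/19.38 + (28−32.62)²/32.62 + (8−10.81)²/10.81 + (21−18.19)²/18.19 = 3.4008
df = 2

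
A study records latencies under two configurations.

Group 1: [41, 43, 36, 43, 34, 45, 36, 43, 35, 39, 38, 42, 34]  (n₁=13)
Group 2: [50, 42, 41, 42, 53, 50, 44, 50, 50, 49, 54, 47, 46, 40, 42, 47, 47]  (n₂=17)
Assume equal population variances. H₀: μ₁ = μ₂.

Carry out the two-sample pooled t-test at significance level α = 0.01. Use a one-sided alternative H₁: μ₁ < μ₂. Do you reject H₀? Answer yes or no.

x̄₁=39.154, s₁=3.891, n₁=13
x̄₂=46.706, s₂=4.283, n₂=17
s_p² = [12·3.891² + 16·4.283²]/28 = 16.9722
SE = √(s_p²·(1/13+1/17)) = 1.5179
t = (39.154−46.706)/1.5179 = -4.9754
df = 28
p-value (one-sided, H₁ less) = 0.00001
At α=0.01: p < α → reject H₀

reject H₀: yes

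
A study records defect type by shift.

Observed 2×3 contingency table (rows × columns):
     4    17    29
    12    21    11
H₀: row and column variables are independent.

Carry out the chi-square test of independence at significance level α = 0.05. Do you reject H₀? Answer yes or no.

Row totals [50, 44], col totals [16, 38, 40], n=94
χ² = (4−8.51)²/8.51 + (17−20.21)²/20.21 + (29−21.28)²/21.28 + (12−7.49)²/7.49 + (21−17.79)²/17.79 + (11−18.72)²/18.72 = 12.1877
df = 2
p-value (upper-tail) = 0.00226
At α=0.05: p < α → reject H₀

reject H₀: yes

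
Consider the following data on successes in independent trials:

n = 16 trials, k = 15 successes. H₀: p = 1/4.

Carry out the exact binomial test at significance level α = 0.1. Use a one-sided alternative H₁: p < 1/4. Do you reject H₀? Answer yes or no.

Exact binomial: n=16, k=15, p₀=1/4=0.2500
P(X≤15) from Σ C(n,i)·p₀^i·(1−p₀)^(n−i)
p-value (one-sided, H₁ less) = 1.00000
At α=0.1: p ≥ α → fail to reject H₀

reject H₀: no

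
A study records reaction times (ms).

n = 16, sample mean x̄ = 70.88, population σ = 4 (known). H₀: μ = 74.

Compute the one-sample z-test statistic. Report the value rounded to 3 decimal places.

SE = σ/√n = 4/√16 = 1.0000
z = (x̄−μ₀)/SE = (70.88−74)/1.0000 = -3.1200

test statistic = -3.120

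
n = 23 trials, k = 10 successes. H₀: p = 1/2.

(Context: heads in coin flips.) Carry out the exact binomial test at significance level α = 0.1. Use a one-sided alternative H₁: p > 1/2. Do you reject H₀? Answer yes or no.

reject H₀: no

Exact binomial: n=23, k=10, p₀=1/2=0.5000
P(X≥10) from Σ C(n,i)·p₀^i·(1−p₀)^(n−i)
p-value (one-sided, H₁ greater) = 0.79756
At α=0.1: p ≥ α → fail to reject H₀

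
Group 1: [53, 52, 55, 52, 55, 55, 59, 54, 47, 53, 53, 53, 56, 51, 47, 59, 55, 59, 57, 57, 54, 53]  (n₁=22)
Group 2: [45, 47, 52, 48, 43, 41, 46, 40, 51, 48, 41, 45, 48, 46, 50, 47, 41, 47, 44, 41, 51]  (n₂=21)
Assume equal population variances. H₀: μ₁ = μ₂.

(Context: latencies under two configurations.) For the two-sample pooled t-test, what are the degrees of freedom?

df = n₁ + n₂ − 2 = 22 + 21 − 2 = 41

degrees of freedom = 41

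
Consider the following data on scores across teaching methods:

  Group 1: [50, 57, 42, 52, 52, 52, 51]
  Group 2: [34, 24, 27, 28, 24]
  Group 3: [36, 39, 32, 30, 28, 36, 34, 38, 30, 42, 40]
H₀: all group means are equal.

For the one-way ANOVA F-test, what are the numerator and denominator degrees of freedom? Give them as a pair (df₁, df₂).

degrees of freedom = [2, 20]

k = 3 groups, N = 23 total
df = (k−1, N−k) = (3−1, 23−3) = (2, 20)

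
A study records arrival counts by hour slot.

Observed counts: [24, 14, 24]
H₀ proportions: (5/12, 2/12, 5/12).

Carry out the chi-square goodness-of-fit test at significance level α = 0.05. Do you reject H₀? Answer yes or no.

n = 62; E_i = n·p_i = [25.83, 10.33, 25.83]
χ² = (24−25.83)²/25.83 + (14−10.33)²/10.33 + (24−25.83)²/25.83 = 1.5613
df = 2
p-value (upper-tail) = 0.45811
At α=0.05: p ≥ α → fail to reject H₀

reject H₀: no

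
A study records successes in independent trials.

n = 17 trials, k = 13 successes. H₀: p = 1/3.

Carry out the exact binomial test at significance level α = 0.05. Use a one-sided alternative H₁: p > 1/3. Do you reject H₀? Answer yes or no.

reject H₀: yes

Exact binomial: n=17, k=13, p₀=1/3=0.3333
P(X≥13) from Σ C(n,i)·p₀^i·(1−p₀)^(n−i)
p-value (one-sided, H₁ greater) = 0.00034
At α=0.05: p < α → reject H₀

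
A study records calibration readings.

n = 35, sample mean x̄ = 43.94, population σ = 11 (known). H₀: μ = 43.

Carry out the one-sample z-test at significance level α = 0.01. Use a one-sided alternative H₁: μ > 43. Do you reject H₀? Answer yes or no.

SE = σ/√n = 11/√35 = 1.8593
z = (x̄−μ₀)/SE = (43.94−43)/1.8593 = 0.5056
p-value (one-sided, H₁ greater) = 0.30658
At α=0.01: p ≥ α → fail to reject H₀

reject H₀: no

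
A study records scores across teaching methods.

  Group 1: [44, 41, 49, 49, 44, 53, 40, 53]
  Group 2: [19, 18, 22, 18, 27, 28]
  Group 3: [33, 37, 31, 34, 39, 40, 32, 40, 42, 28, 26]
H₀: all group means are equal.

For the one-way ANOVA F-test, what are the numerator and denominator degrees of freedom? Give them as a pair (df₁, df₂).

k = 3 groups, N = 25 total
df = (k−1, N−k) = (3−1, 25−3) = (2, 22)

degrees of freedom = [2, 22]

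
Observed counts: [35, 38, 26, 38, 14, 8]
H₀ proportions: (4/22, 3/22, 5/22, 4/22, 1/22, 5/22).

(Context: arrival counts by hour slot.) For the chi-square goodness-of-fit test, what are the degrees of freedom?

df = k − 1 = 6 − 1 = 5

degrees of freedom = 5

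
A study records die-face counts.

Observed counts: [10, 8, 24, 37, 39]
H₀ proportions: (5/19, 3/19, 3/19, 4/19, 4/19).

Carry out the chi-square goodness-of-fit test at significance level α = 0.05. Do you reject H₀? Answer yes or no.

reject H₀: yes

n = 118; E_i = n·p_i = [31.05, 18.63, 18.63, 24.84, 24.84]
χ² = (10−31.05)²/31.05 + (8−18.63)²/18.63 + (24−18.63)²/18.63 + (37−24.84)²/24.84 + (39−24.84)²/24.84 = 35.9054
df = 4
p-value (upper-tail) = 0.00000
At α=0.05: p < α → reject H₀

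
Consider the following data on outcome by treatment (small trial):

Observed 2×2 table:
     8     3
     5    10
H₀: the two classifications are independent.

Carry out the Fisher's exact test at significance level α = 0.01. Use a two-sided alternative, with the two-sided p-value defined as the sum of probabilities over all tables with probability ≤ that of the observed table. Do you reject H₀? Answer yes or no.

Margins: r₁=11, r₂=15, c₁=13, c₂=13, n=26
p_obs = C(11,8)·C(15,5)/C(26,13); sum pmf over tables with pmf ≤ p_obs
p-value (two-sided) = 0.11070
At α=0.01: p ≥ α → fail to reject H₀

reject H₀: no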